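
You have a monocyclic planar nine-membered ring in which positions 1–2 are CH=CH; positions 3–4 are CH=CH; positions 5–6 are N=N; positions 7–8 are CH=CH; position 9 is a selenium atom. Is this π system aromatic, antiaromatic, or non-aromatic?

Every ring atom contributes a p orbital perpendicular to the ring (every atom in a ring double bond is sp² and brings one electron to the p orbital; each sp² =N– keeps its lone pair in-plane and puts one electron into the π system; the selenium donates one lone pair from its p orbital), so the π system is cyclic and fully conjugated.
π-electron count: 4 × 2 = 8 from the double-bond units + 2 from the Se atom = 10.
10 = 4(2) + 2, which satisfies Hückel's 4n+2 rule.

Aromatic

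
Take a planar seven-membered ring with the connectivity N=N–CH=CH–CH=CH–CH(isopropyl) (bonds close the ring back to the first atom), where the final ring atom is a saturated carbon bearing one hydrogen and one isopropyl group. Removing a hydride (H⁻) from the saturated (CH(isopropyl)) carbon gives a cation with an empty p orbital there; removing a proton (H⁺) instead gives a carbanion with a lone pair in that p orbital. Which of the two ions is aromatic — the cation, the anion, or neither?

Once that carbon is sp², every ring atom has a p orbital and both ions are fully conjugated.
Cation: 3 × 2 + 0 = 6 π electrons → 4(1)+2, aromatic.
Anion: 3 × 2 + 2 = 8 π electrons → 4(2), antiaromatic.

The cation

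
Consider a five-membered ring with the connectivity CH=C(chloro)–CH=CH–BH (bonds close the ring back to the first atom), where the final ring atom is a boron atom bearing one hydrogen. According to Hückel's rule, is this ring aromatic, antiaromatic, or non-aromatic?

Antiaromatic

Check conjugation: each doubly-bonded ring atom is sp² with one p-orbital electron; the boron has an empty p orbital — every position has a p orbital, so the cyclic π system is continuous.
Tallying contributions gives 2 × 2 = 4 from the double-bond units + 0 from the BH atom = 4.
A 4n π count (4, n = 1) in a planar conjugated ring means antiaromatic.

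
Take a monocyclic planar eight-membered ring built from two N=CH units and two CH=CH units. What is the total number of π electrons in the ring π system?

Every ring atom contributes a p orbital perpendicular to the ring (each doubly-bonded ring atom is sp² with one p-orbital electron; the doubly-bonded nitrogens are pyridine-type — their lone pairs lie in the ring plane, leaving one electron in the p orbital), so the π system is cyclic and fully conjugated.
π-electron count: 4 × 2 = 8 from the 4 double-bond units.

8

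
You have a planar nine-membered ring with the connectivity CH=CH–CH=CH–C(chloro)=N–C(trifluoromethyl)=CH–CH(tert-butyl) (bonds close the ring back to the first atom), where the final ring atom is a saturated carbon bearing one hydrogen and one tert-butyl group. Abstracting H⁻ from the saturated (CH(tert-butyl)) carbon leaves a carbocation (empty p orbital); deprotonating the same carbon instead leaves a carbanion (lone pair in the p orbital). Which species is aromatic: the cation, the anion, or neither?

In both ions every ring atom is sp² and contributes a p orbital, so both rings are fully conjugated.
Cation: 4 × 2 + 0 = 8 π electrons → 4(2), antiaromatic.
Anion: 4 × 2 + 2 = 10 π electrons → 4(2)+2, aromatic.

The anion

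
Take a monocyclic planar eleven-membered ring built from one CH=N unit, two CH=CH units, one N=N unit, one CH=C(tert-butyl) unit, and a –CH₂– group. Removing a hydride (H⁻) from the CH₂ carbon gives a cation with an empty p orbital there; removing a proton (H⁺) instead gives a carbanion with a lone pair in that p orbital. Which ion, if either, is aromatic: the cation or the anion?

Once that carbon is sp², every ring atom has a p orbital and both ions are fully conjugated.
Cation: 5 × 2 + 0 = 10 π electrons → 4(2)+2, aromatic.
Anion: 5 × 2 + 2 = 12 π electrons → 4(3), antiaromatic.

The cation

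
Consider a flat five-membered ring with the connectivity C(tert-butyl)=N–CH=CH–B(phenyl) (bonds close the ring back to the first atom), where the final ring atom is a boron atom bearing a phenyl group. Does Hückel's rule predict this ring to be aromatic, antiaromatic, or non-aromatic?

Antiaromatic

All ring atoms are sp² and supply a p orbital to the ring (each doubly-bonded ring atom is sp² with one p-orbital electron; the doubly-bonded nitrogens are pyridine-type — their lone pairs lie in the ring plane, leaving one electron in the p orbital; the boron has an empty p orbital); the conjugation is uninterrupted.
Tallying contributions gives 2 × 2 = 4 from the double-bond units + 0 from the B(phenyl) atom = 4.
4 is a 4n count (n = 1), so the planar conjugated ring is antiaromatic.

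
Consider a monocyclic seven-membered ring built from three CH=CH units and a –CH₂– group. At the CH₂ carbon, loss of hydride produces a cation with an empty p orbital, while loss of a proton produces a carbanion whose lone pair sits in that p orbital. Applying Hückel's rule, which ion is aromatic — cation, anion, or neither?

In either ion the ring is fully conjugated: every atom, including the new sp² carbon, supplies a p orbital.
Cation: 3 × 2 + 0 = 6 π electrons → 4(1)+2, aromatic.
Anion: 3 × 2 + 2 = 8 π electrons → 4(2), antiaromatic.

The cation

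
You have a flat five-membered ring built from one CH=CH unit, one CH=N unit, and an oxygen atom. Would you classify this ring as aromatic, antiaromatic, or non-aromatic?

Aromatic

The p orbitals form a continuous loop: each doubly-bonded ring atom is sp² with one p-orbital electron; the doubly-bonded nitrogens are pyridine-type — their lone pairs lie in the ring plane, leaving one electron in the p orbital; the oxygen donates one lone pair from its p orbital. The ring is fully conjugated.
Adding the contributions, 2 × 2 = 4 from the double-bond units + 2 from the O atom = 6.
With 6 π electrons (n = 1), the Hückel 4n+2 condition holds.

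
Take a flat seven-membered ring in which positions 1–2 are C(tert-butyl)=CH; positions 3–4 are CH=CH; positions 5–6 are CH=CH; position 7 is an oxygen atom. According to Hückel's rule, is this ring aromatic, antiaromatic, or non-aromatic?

Antiaromatic

Every ring atom contributes a p orbital perpendicular to the ring (each doubly-bonded ring atom is sp² with one p-orbital electron; the oxygen donates one lone pair from its p orbital), so the π system is cyclic and fully conjugated.
π-electron count: 3 × 2 = 6 from the double-bond units + 2 from the O atom = 8.
With 8 = 4·2 π electrons, Hückel's rule classifies the planar ring as antiaromatic.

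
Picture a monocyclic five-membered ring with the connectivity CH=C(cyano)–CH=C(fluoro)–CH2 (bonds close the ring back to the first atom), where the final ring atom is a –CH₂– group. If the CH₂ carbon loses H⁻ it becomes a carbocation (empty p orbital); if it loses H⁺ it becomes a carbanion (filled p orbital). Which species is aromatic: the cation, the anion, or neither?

The anion

In either ion the ring is fully conjugated: every atom, including the new sp² carbon, supplies a p orbital.
Cation: 2 × 2 + 0 = 4 π electrons → 4(1), antiaromatic.
Anion: 2 × 2 + 2 = 6 π electrons → 4(1)+2, aromatic.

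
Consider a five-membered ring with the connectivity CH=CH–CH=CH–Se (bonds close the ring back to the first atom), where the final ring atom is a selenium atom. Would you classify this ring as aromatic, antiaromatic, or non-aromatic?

Aromatic

All ring atoms are sp² and supply a p orbital to the ring (each doubly-bonded ring atom is sp² with one p-orbital electron; the selenium donates one lone pair from its p orbital); the conjugation is uninterrupted.
Adding the contributions, 2 × 2 = 4 from the double-bond units + 2 from the Se atom = 6.
6 = 4(1) + 2, which satisfies Hückel's 4n+2 rule.
(The species described is selenophene.)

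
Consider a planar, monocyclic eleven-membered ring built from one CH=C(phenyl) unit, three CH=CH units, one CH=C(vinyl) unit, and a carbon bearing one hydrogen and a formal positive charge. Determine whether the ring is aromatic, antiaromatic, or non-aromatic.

All ring atoms are sp² and supply a p orbital to the ring (each doubly-bonded ring atom is sp² with one p-orbital electron; the carbocation has an empty p orbital); the conjugation is uninterrupted.
Adding the contributions, 5 × 2 = 10 from the double-bond units + 0 from the CH(+) atom = 10.
With 10 π electrons (n = 2), the Hückel 4n+2 condition holds.

Aromatic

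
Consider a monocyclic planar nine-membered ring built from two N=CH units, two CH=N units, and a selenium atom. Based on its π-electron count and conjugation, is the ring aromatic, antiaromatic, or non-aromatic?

Every ring atom contributes a p orbital perpendicular to the ring (each doubly-bonded ring atom is sp² with one p-orbital electron; the doubly-bonded nitrogens are pyridine-type — their lone pairs lie in the ring plane, leaving one electron in the p orbital; the selenium donates one lone pair from its p orbital), so the π system is cyclic and fully conjugated.
Tallying contributions gives 4 × 2 = 8 from the double-bond units + 2 from the Se atom = 10.
With 10 π electrons (n = 2), the Hückel 4n+2 condition holds.

Aromatic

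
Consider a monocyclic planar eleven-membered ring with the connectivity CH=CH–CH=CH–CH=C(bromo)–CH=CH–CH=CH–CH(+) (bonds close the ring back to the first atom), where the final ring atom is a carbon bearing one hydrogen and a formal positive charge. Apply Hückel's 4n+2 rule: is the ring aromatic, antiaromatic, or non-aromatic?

Aromatic

All ring atoms are sp² and supply a p orbital to the ring (each doubly-bonded ring atom is sp² with one p-orbital electron; the carbocation has an empty p orbital); the conjugation is uninterrupted.
Adding the contributions, 5 × 2 = 10 from the double-bond units + 0 from the CH(+) atom = 10.
With 10 π electrons (n = 2), the Hückel 4n+2 condition holds.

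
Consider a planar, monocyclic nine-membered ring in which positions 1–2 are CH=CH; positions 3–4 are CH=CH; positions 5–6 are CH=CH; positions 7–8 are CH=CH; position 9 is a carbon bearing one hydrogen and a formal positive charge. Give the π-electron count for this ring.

8

Check conjugation: the double-bond atoms are sp², each contributing one p electron; the carbocation has an empty p orbital — every position has a p orbital, so the cyclic π system is continuous.
Counting π electrons: 4 × 2 = 8 from the double-bond units + 0 from the CH(+) atom = 8.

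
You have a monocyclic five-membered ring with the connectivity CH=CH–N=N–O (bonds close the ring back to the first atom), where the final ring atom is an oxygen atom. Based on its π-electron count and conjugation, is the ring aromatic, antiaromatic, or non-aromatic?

All ring atoms are sp² and supply a p orbital to the ring (every atom in a ring double bond is sp² and brings one electron to the p orbital; each =N– nitrogen is pyridine-type (lone pair in the sp² plane, one electron in the p orbital); the oxygen donates one lone pair from its p orbital); the conjugation is uninterrupted.
Tallying contributions gives 2 × 2 = 4 from the double-bond units + 2 from the O atom = 6.
With 6 π electrons (n = 1), the Hückel 4n+2 condition holds.

Aromatic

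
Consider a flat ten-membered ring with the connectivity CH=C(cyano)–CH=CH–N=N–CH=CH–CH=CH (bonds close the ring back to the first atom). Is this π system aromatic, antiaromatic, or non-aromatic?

All ring atoms are sp² and supply a p orbital to the ring (each doubly-bonded ring atom is sp² with one p-orbital electron; each sp² =N– keeps its lone pair in-plane and puts one electron into the π system); the conjugation is uninterrupted.
π-electron count: 5 × 2 = 10 from the 5 double-bond units.
10 = 4(2) + 2, which satisfies Hückel's 4n+2 rule.

Aromatic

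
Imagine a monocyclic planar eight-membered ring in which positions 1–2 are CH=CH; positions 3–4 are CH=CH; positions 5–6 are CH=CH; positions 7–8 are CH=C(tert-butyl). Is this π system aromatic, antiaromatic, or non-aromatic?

Antiaromatic

Every ring atom contributes a p orbital perpendicular to the ring (every atom in a ring double bond is sp² and brings one electron to the p orbital), so the π system is cyclic and fully conjugated.
Tallying contributions gives 4 × 2 = 8 from the 4 double-bond units.
A 4n π count (8, n = 2) in a planar conjugated ring means antiaromatic.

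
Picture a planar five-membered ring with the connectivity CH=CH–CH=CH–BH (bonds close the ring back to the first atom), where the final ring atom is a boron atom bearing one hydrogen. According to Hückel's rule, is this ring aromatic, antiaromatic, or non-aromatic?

Antiaromatic

Every ring atom contributes a p orbital perpendicular to the ring (the double-bond atoms are sp², each contributing one p electron; the boron has an empty p orbital), so the π system is cyclic and fully conjugated.
π-electron count: 2 × 2 = 4 from the double-bond units + 0 from the BH atom = 4.
A 4n π count (4, n = 1) in a planar conjugated ring means antiaromatic.
(This ring is borole.)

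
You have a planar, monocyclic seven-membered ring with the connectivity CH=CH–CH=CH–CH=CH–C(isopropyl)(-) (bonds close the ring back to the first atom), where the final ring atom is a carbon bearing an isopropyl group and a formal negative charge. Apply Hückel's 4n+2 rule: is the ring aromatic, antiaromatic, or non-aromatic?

Antiaromatic

The p orbitals form a continuous loop: the double-bond atoms are sp², each contributing one p electron; the carbanion's lone pair occupies the p orbital. The ring is fully conjugated.
Adding the contributions, 3 × 2 = 6 from the double-bond units + 2 from the C(isopropyl)(-) atom = 8.
A 4n π count (8, n = 2) in a planar conjugated ring means antiaromatic.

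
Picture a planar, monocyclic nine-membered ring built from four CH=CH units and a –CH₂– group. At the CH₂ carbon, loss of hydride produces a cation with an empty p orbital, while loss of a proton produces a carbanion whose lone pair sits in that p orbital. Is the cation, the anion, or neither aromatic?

The anion

In either ion the ring is fully conjugated: every atom, including the new sp² carbon, supplies a p orbital.
Cation: 4 × 2 + 0 = 8 π electrons → 4(2), antiaromatic.
Anion: 4 × 2 + 2 = 10 π electrons → 4(2)+2, aromatic.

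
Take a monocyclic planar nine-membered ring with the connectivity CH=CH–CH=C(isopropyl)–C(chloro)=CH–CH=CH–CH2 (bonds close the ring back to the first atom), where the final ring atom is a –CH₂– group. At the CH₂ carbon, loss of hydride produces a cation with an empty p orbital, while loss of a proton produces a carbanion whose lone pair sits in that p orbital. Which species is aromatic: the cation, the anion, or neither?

The anion

Once that carbon is sp², every ring atom has a p orbital and both ions are fully conjugated.
Cation: 4 × 2 + 0 = 8 π electrons → 4(2), antiaromatic.
Anion: 4 × 2 + 2 = 10 π electrons → 4(2)+2, aromatic.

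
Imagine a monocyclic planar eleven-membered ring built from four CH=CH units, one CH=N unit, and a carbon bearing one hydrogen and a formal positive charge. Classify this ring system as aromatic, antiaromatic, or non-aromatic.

Every ring atom contributes a p orbital perpendicular to the ring (each doubly-bonded ring atom is sp² with one p-orbital electron; each =N– nitrogen is pyridine-type (lone pair in the sp² plane, one electron in the p orbital); the carbocation has an empty p orbital), so the π system is cyclic and fully conjugated.
Counting π electrons: 5 × 2 = 10 from the double-bond units + 0 from the CH(+) atom = 10.
Since 10 = 4·2 + 2, the ring meets the 4n+2 criterion.

Aromatic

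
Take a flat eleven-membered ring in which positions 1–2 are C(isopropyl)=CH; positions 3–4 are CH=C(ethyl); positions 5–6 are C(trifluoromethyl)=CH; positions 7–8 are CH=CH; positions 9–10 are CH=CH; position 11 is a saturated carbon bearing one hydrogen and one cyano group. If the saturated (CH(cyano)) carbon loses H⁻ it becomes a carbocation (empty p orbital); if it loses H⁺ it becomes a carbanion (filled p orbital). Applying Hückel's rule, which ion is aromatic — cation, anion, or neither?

In either ion the ring is fully conjugated: every atom, including the new sp² carbon, supplies a p orbital.
Cation: 5 × 2 + 0 = 10 π electrons → 4(2)+2, aromatic.
Anion: 5 × 2 + 2 = 12 π electrons → 4(3), antiaromatic.

The cation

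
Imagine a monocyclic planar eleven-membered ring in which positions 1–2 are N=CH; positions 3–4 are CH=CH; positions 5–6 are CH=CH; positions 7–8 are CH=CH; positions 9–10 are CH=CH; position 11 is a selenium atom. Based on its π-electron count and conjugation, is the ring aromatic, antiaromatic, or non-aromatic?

Check conjugation: each doubly-bonded ring atom is sp² with one p-orbital electron; each sp² =N– keeps its lone pair in-plane and puts one electron into the π system; the selenium donates one lone pair from its p orbital — every position has a p orbital, so the cyclic π system is continuous.
π-electron count: 5 × 2 = 10 from the double-bond units + 2 from the Se atom = 12.
A 4n π count (12, n = 3) in a planar conjugated ring means antiaromatic.

Antiaromatic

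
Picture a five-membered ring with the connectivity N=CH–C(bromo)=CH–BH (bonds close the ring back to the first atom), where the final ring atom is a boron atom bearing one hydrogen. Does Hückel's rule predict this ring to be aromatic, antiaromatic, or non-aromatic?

All ring atoms are sp² and supply a p orbital to the ring (each doubly-bonded ring atom is sp² with one p-orbital electron; each =N– nitrogen is pyridine-type (lone pair in the sp² plane, one electron in the p orbital); the boron has an empty p orbital); the conjugation is uninterrupted.
Adding the contributions, 2 × 2 = 4 from the double-bond units + 0 from the BH atom = 4.
4 = 4(1); a planar, fully conjugated 4n system is antiaromatic.

Antiaromatic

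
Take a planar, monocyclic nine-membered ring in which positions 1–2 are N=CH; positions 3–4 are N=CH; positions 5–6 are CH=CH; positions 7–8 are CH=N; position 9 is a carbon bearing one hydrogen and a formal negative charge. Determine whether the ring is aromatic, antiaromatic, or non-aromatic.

The p orbitals form a continuous loop: each doubly-bonded ring atom is sp² with one p-orbital electron; each =N– nitrogen is pyridine-type (lone pair in the sp² plane, one electron in the p orbital); the carbanion's lone pair occupies the p orbital. The ring is fully conjugated.
Tallying contributions gives 4 × 2 = 8 from the double-bond units + 2 from the CH(-) atom = 10.
10 = 4(2) + 2, which satisfies Hückel's 4n+2 rule.

Aromatic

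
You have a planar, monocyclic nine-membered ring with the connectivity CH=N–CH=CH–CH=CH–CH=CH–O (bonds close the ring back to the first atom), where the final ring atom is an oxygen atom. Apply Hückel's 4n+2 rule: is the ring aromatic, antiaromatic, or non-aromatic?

Aromatic

Every ring atom contributes a p orbital perpendicular to the ring (each doubly-bonded ring atom is sp² with one p-orbital electron; the doubly-bonded nitrogens are pyridine-type — their lone pairs lie in the ring plane, leaving one electron in the p orbital; the oxygen donates one lone pair from its p orbital), so the π system is cyclic and fully conjugated.
Adding the contributions, 4 × 2 = 8 from the double-bond units + 2 from the O atom = 10.
10 = 4(2) + 2, which satisfies Hückel's 4n+2 rule.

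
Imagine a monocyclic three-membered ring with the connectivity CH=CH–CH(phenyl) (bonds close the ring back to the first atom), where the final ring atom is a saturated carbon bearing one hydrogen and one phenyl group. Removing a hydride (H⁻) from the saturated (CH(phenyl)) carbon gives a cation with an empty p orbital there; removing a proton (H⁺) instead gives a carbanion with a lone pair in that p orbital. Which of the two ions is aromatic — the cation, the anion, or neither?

The cation

Once that carbon is sp², every ring atom has a p orbital and both ions are fully conjugated.
Cation: 1 × 2 + 0 = 2 π electrons → 4(0)+2, aromatic.
Anion: 1 × 2 + 2 = 4 π electrons → 4(1), antiaromatic.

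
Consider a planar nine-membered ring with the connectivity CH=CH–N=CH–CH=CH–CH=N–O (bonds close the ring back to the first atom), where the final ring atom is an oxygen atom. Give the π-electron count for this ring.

10

The p orbitals form a continuous loop: each doubly-bonded ring atom is sp² with one p-orbital electron; the doubly-bonded nitrogens are pyridine-type — their lone pairs lie in the ring plane, leaving one electron in the p orbital; the oxygen donates one lone pair from its p orbital. The ring is fully conjugated.
Counting π electrons: 4 × 2 = 8 from the double-bond units + 2 from the O atom = 10.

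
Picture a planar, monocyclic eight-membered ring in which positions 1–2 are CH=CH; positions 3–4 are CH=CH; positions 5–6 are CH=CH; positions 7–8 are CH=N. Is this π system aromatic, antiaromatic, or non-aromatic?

Antiaromatic

Every ring atom contributes a p orbital perpendicular to the ring (each doubly-bonded ring atom is sp² with one p-orbital electron; each =N– nitrogen is pyridine-type (lone pair in the sp² plane, one electron in the p orbital)), so the π system is cyclic and fully conjugated.
Counting π electrons: 4 × 2 = 8 from the 4 double-bond units.
8 is a 4n count (n = 2), so the planar conjugated ring is antiaromatic.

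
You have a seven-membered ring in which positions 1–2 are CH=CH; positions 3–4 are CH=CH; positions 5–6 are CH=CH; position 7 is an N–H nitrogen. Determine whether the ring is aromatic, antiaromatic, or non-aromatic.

Antiaromatic

Every ring atom contributes a p orbital perpendicular to the ring (each doubly-bonded ring atom is sp² with one p-orbital electron; the pyrrole-type nitrogen donates its lone pair from the p orbital), so the π system is cyclic and fully conjugated.
π-electron count: 3 × 2 = 6 from the double-bond units + 2 from the NH atom = 8.
A 4n π count (8, n = 2) in a planar conjugated ring means antiaromatic.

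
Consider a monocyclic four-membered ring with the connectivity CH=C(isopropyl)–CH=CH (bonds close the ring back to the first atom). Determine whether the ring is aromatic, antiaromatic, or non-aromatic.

All ring atoms are sp² and supply a p orbital to the ring (each doubly-bonded ring atom is sp² with one p-orbital electron); the conjugation is uninterrupted.
Counting π electrons: 2 × 2 = 4 from the 2 double-bond units.
4 is a 4n count (n = 1), so the planar conjugated ring is antiaromatic.

Antiaromatic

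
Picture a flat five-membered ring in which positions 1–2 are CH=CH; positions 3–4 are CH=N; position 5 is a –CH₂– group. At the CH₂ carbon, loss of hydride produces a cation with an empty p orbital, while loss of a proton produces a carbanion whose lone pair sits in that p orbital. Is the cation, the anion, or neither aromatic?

Once that carbon is sp², every ring atom has a p orbital and both ions are fully conjugated.
Cation: 2 × 2 + 0 = 4 π electrons → 4(1), antiaromatic.
Anion: 2 × 2 + 2 = 6 π electrons → 4(1)+2, aromatic.

The anion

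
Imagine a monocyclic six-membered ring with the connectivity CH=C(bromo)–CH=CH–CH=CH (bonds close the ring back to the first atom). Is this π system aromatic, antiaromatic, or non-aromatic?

Aromatic

Every ring atom contributes a p orbital perpendicular to the ring (the double-bond atoms are sp², each contributing one p electron), so the π system is cyclic and fully conjugated.
Tallying contributions gives 3 × 2 = 6 from the 3 double-bond units.
6 = 4(1) + 2, which satisfies Hückel's 4n+2 rule.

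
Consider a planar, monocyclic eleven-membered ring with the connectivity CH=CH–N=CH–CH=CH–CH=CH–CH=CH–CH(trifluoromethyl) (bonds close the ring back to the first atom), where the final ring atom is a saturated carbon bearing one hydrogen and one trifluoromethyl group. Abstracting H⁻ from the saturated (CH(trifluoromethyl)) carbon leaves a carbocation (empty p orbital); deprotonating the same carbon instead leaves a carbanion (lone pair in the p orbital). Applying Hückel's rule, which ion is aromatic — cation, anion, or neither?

In either ion the ring is fully conjugated: every atom, including the new sp² carbon, supplies a p orbital.
Cation: 5 × 2 + 0 = 10 π electrons → 4(2)+2, aromatic.
Anion: 5 × 2 + 2 = 12 π electrons → 4(3), antiaromatic.

The cation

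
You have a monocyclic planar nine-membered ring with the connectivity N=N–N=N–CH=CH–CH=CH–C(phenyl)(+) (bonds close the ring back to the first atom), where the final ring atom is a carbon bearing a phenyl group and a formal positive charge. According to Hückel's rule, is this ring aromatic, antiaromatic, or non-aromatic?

Antiaromatic

Every ring atom contributes a p orbital perpendicular to the ring (the double-bond atoms are sp², each contributing one p electron; the doubly-bonded nitrogens are pyridine-type — their lone pairs lie in the ring plane, leaving one electron in the p orbital; the carbocation has an empty p orbital), so the π system is cyclic and fully conjugated.
Counting π electrons: 4 × 2 = 8 from the double-bond units + 0 from the C(phenyl)(+) atom = 8.
8 is a 4n count (n = 2), so the planar conjugated ring is antiaromatic.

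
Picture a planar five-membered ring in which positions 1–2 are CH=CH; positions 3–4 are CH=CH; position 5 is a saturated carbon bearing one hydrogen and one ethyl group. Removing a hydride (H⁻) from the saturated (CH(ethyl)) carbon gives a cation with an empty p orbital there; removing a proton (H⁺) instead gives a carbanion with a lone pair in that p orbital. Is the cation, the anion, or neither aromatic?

The anion

Both ions have a continuous loop of p orbitals — each ring atom is sp².
Cation: 2 × 2 + 0 = 4 π electrons → 4(1), antiaromatic.
Anion: 2 × 2 + 2 = 6 π electrons → 4(1)+2, aromatic.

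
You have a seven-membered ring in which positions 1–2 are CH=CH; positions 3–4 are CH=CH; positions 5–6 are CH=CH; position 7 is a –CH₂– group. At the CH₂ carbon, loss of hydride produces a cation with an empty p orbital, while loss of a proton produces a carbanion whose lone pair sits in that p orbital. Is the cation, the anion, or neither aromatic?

The cation

In both ions every ring atom is sp² and contributes a p orbital, so both rings are fully conjugated.
Cation: 3 × 2 + 0 = 6 π electrons → 4(1)+2, aromatic.
Anion: 3 × 2 + 2 = 8 π electrons → 4(2), antiaromatic.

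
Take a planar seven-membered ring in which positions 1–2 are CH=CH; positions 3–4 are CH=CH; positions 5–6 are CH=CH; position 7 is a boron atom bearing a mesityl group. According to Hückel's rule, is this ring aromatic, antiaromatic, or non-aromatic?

All ring atoms are sp² and supply a p orbital to the ring (each doubly-bonded ring atom is sp² with one p-orbital electron; the boron has an empty p orbital); the conjugation is uninterrupted.
Tallying contributions gives 3 × 2 = 6 from the double-bond units + 0 from the B(mesityl) atom = 6.
With 6 π electrons (n = 1), the Hückel 4n+2 condition holds.

Aromatic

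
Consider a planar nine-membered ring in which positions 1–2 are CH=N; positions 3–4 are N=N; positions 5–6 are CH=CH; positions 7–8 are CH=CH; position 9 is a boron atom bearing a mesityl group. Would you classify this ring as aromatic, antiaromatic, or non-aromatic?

Antiaromatic

All ring atoms are sp² and supply a p orbital to the ring (every atom in a ring double bond is sp² and brings one electron to the p orbital; each sp² =N– keeps its lone pair in-plane and puts one electron into the π system; the boron has an empty p orbital); the conjugation is uninterrupted.
π-electron count: 4 × 2 = 8 from the double-bond units + 0 from the B(mesityl) atom = 8.
8 is a 4n count (n = 2), so the planar conjugated ring is antiaromatic.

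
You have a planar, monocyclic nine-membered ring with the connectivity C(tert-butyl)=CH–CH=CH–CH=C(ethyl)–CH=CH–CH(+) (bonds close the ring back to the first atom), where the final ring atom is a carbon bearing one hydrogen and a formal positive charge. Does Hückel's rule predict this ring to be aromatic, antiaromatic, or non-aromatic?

Antiaromatic

All ring atoms are sp² and supply a p orbital to the ring (the double-bond atoms are sp², each contributing one p electron; the carbocation has an empty p orbital); the conjugation is uninterrupted.
Adding the contributions, 4 × 2 = 8 from the double-bond units + 0 from the CH(+) atom = 8.
8 = 4(2); a planar, fully conjugated 4n system is antiaromatic.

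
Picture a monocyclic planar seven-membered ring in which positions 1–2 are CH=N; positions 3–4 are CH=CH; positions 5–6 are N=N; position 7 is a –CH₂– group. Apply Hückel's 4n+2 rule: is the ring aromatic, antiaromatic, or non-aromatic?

The CH2 carbon is saturated: the tetrahedral CH₂ carbon is sp³ and has no p orbital in the ring π system. Conjugation is not continuous around the ring.
Broken conjugation rules out both aromaticity and antiaromaticity.

Non-aromatic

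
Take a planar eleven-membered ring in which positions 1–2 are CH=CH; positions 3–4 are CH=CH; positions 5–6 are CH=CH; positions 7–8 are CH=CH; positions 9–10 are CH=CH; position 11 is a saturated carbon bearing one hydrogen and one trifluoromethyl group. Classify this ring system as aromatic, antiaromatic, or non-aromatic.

The CH(trifluoromethyl) carbon is saturated: that saturated carbon is sp³ and has no p orbital in the ring π system. Conjugation is not continuous around the ring.
Hückel's rule only applies to fully conjugated rings, so this one is simply non-aromatic.

Non-aromatic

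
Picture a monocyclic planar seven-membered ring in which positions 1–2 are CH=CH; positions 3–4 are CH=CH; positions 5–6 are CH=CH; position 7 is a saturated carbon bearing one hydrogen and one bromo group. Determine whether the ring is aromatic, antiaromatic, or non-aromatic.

Because that saturated carbon is sp³ and has no p orbital in the ring π system at the CH(bromo) position, the π system cannot extend all the way around the ring.
Broken conjugation rules out both aromaticity and antiaromaticity.

Non-aromatic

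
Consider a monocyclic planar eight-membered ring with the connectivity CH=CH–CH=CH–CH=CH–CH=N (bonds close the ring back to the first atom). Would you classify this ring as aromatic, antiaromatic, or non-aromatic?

Every ring atom contributes a p orbital perpendicular to the ring (every atom in a ring double bond is sp² and brings one electron to the p orbital; the doubly-bonded nitrogens are pyridine-type — their lone pairs lie in the ring plane, leaving one electron in the p orbital), so the π system is cyclic and fully conjugated.
π-electron count: 4 × 2 = 8 from the 4 double-bond units.
With 8 = 4·2 π electrons, Hückel's rule classifies the planar ring as antiaromatic.

Antiaromatic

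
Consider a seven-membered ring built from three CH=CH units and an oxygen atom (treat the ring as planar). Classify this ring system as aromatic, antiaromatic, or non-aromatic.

Antiaromatic

The p orbitals form a continuous loop: each doubly-bonded ring atom is sp² with one p-orbital electron; the oxygen donates one lone pair from its p orbital. The ring is fully conjugated.
Tallying contributions gives 3 × 2 = 6 from the double-bond units + 2 from the O atom = 8.
With 8 = 4·2 π electrons, Hückel's rule classifies the planar ring as antiaromatic.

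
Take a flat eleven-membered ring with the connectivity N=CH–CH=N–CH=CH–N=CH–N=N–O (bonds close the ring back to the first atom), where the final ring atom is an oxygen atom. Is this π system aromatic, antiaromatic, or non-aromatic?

Every ring atom contributes a p orbital perpendicular to the ring (the double-bond atoms are sp², each contributing one p electron; the doubly-bonded nitrogens are pyridine-type — their lone pairs lie in the ring plane, leaving one electron in the p orbital; the oxygen donates one lone pair from its p orbital), so the π system is cyclic and fully conjugated.
Tallying contributions gives 5 × 2 = 10 from the double-bond units + 2 from the O atom = 12.
12 is a 4n count (n = 3), so the planar conjugated ring is antiaromatic.

Antiaromatic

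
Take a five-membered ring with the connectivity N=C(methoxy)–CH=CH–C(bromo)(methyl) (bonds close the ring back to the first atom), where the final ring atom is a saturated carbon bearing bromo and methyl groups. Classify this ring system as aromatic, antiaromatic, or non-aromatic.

Non-aromatic

The C(bromo)(methyl) carbon is saturated: that saturated carbon is sp³ and has no p orbital in the ring π system. Conjugation is not continuous around the ring.
Without a continuous loop of overlapping p orbitals the Hückel electron count never comes into play.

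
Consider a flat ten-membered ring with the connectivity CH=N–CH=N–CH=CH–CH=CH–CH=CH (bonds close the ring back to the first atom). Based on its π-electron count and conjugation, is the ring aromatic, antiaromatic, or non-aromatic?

Aromatic

All ring atoms are sp² and supply a p orbital to the ring (the double-bond atoms are sp², each contributing one p electron; each sp² =N– keeps its lone pair in-plane and puts one electron into the π system); the conjugation is uninterrupted.
π-electron count: 5 × 2 = 10 from the 5 double-bond units.
10 = 4(2) + 2, which satisfies Hückel's 4n+2 rule.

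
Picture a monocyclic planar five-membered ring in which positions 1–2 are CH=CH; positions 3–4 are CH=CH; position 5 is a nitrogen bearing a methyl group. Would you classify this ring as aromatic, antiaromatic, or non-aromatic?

Aromatic

Check conjugation: the double-bond atoms are sp², each contributing one p electron; the pyrrole-type nitrogen donates its lone pair from the p orbital — every position has a p orbital, so the cyclic π system is continuous.
π-electron count: 2 × 2 = 4 from the double-bond units + 2 from the N(methyl) atom = 6.
With 6 π electrons (n = 1), the Hückel 4n+2 condition holds.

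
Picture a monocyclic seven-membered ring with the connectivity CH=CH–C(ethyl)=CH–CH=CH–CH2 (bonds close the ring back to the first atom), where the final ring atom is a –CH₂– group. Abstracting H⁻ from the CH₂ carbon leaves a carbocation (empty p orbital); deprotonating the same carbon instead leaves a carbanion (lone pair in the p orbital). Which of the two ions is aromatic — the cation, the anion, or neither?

The cation

Once that carbon is sp², every ring atom has a p orbital and both ions are fully conjugated.
Cation: 3 × 2 + 0 = 6 π electrons → 4(1)+2, aromatic.
Anion: 3 × 2 + 2 = 8 π electrons → 4(2), antiaromatic.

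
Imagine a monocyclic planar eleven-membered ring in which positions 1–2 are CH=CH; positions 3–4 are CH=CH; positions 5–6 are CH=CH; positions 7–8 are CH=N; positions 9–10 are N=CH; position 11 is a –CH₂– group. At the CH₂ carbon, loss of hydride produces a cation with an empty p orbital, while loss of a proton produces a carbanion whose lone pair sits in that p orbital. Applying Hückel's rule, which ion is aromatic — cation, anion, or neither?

The cation

Once that carbon is sp², every ring atom has a p orbital and both ions are fully conjugated.
Cation: 5 × 2 + 0 = 10 π electrons → 4(2)+2, aromatic.
Anion: 5 × 2 + 2 = 12 π electrons → 4(3), antiaromatic.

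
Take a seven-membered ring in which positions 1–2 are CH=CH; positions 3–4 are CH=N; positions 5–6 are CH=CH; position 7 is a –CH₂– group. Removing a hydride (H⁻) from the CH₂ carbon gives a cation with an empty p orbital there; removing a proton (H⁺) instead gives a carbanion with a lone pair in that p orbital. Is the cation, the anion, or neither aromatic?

The cation

In both ions every ring atom is sp² and contributes a p orbital, so both rings are fully conjugated.
Cation: 3 × 2 + 0 = 6 π electrons → 4(1)+2, aromatic.
Anion: 3 × 2 + 2 = 8 π electrons → 4(2), antiaromatic.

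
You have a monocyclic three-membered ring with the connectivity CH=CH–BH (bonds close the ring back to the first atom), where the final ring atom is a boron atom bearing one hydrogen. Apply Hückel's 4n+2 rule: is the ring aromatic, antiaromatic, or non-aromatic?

The p orbitals form a continuous loop: every atom in a ring double bond is sp² and brings one electron to the p orbital; the boron has an empty p orbital. The ring is fully conjugated.
π-electron count: 1 × 2 = 2 from the double-bond unit + 0 from the BH atom = 2.
With 2 π electrons (n = 0), the Hückel 4n+2 condition holds.

Aromatic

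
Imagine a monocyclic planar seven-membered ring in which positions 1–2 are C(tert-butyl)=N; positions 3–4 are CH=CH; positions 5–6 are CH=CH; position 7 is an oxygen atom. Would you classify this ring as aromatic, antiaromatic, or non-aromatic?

Antiaromatic

The p orbitals form a continuous loop: every atom in a ring double bond is sp² and brings one electron to the p orbital; each sp² =N– keeps its lone pair in-plane and puts one electron into the π system; the oxygen donates one lone pair from its p orbital. The ring is fully conjugated.
π-electron count: 3 × 2 = 6 from the double-bond units + 2 from the O atom = 8.
A 4n π count (8, n = 2) in a planar conjugated ring means antiaromatic.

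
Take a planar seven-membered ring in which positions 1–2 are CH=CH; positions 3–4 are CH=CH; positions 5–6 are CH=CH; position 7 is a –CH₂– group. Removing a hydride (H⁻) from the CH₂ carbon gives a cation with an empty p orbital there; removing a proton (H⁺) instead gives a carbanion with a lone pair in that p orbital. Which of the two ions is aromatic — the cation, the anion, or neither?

The cation

Both ions have a continuous loop of p orbitals — each ring atom is sp².
Cation: 3 × 2 + 0 = 6 π electrons → 4(1)+2, aromatic.
Anion: 3 × 2 + 2 = 8 π electrons → 4(2), antiaromatic.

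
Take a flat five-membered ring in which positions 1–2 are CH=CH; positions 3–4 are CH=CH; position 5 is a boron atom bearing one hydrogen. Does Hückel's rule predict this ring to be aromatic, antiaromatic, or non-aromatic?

All ring atoms are sp² and supply a p orbital to the ring (each doubly-bonded ring atom is sp² with one p-orbital electron; the boron has an empty p orbital); the conjugation is uninterrupted.
Tallying contributions gives 2 × 2 = 4 from the double-bond units + 0 from the BH atom = 4.
4 is a 4n count (n = 1), so the planar conjugated ring is antiaromatic.

Antiaromatic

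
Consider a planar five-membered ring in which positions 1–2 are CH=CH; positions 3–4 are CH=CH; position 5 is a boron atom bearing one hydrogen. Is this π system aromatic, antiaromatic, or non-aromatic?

Every ring atom contributes a p orbital perpendicular to the ring (each doubly-bonded ring atom is sp² with one p-orbital electron; the boron has an empty p orbital), so the π system is cyclic and fully conjugated.
π-electron count: 2 × 2 = 4 from the double-bond units + 0 from the BH atom = 4.
With 4 = 4·1 π electrons, Hückel's rule classifies the planar ring as antiaromatic.
(This ring is borole.)

Antiaromatic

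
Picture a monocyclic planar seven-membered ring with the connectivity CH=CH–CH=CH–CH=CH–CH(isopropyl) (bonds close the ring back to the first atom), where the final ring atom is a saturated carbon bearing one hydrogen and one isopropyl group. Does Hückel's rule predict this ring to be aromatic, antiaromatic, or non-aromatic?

The CH(isopropyl) carbon is saturated: that saturated carbon is sp³ and has no p orbital in the ring π system. Conjugation is not continuous around the ring.
Broken conjugation rules out both aromaticity and antiaromaticity.

Non-aromatic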